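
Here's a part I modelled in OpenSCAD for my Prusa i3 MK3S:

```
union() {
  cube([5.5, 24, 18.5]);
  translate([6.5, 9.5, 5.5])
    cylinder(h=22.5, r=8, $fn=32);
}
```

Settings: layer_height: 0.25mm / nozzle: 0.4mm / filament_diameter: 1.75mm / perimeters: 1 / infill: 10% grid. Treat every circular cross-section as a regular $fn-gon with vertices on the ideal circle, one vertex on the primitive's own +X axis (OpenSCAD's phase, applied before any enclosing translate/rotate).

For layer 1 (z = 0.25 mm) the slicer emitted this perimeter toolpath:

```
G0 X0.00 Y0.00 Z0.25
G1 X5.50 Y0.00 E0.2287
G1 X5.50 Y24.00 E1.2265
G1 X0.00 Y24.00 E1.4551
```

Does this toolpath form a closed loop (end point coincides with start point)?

Start point (G0): (0.00, 0.00). End point (last G1): the path does not return to the start — open.

no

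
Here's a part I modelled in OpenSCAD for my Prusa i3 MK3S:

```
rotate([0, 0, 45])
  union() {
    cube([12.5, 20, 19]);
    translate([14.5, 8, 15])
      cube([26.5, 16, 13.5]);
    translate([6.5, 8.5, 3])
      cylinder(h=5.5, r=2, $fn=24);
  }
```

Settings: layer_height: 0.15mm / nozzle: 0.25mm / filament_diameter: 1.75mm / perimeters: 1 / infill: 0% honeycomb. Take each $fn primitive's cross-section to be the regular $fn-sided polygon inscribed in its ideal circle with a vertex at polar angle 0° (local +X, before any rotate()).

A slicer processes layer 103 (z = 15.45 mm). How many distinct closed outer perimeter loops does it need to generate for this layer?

At z = 15.45 mm: the 12.5×20 cube contributes its full rectangle; the 26.5×16 cube at (14.5, 8) contributes its full rectangle; the cylinder at (6.5, 8.5) does not reach this height (z outside [3, 8.5]); Combining (union): the 2 present regions are separate (no shared area or edge), so areas and boundary lengths simply add and each stays a separate island — 2 connected regions; (whole slice rotated 45° about Z — lengths, areas and connectivity unchanged). The result has 2 disconnected regions.

2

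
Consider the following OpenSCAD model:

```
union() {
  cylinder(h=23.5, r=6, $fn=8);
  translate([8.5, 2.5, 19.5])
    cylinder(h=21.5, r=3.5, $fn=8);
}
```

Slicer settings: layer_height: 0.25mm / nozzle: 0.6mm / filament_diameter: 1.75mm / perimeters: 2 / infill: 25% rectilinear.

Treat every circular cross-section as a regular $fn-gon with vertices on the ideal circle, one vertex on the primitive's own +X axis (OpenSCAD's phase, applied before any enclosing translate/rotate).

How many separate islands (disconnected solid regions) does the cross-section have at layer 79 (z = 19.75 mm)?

At z = 19.75 mm: the cylinder: section is a regular 8-gon, circumradius r=6; the r=3.5 cylinder at (8.5, 2.5) gives a regular 8-gon of circumradius 3.5 (constant along its height); Merging all regions: the 2 present regions are separate (no shared area or edge), so areas and boundary lengths simply add and each stays a separate island — 2 connected regions. Overall, the cross-section has 2 separate islands. Island count = 2.

2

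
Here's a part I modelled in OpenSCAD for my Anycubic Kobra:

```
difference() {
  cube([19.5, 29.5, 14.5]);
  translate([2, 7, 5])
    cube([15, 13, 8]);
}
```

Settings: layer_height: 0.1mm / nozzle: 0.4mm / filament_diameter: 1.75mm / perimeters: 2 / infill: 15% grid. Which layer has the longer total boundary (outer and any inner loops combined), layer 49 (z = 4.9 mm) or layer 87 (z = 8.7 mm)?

layer 87 (z = 8.7 mm)

Layer 49 (z = 4.9): the cube (footprint 19.5×29.5) is included at this height (perimeter 98.00 mm); the cube at (2, 7) does not reach this height (z outside [5, 13]); After the difference (first − rest): none of the subtracted shapes is present at this height, so the 19.5×29.5 cube is unchanged — boundary = 98.00 mm. So its perimeter = 98.00 mm. Layer 87 (z = 8.7): the cube (footprint 19.5×29.5) is included at this height (perimeter 98.00 mm); the 15×13 cube at (2, 7) contributes its full rectangle (perimeter 56.00 mm); After the difference (first − rest): starting from the 19.5×29.5 cube, the 15×13 cube at (2, 7) lies wholly inside it (removes its full 195.00 mm² and its 56.00 mm outline becomes a hole wall) — boundary (outer + 1 inner loop) = 154.00 mm. So its perimeter = 154.00 mm. Layer 87 is larger (154.00 vs 98.00 mm).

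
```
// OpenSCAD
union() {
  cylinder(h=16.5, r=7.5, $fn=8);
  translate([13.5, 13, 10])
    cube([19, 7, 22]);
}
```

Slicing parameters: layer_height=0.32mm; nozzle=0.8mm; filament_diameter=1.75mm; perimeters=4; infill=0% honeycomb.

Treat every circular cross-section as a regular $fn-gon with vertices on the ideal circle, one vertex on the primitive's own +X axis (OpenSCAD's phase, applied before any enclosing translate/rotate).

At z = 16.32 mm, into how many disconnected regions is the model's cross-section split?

2

At z = 16.32 mm: the cylinder: section is a regular 8-gon, circumradius r=7.5; the cube at (13.5, 13) (footprint 19×7) is included at this height; Combining (union): the 2 present regions are separate (no shared area or edge), so areas and boundary lengths simply add and each stays a separate island — 2 connected regions. The result has 2 disconnected regions.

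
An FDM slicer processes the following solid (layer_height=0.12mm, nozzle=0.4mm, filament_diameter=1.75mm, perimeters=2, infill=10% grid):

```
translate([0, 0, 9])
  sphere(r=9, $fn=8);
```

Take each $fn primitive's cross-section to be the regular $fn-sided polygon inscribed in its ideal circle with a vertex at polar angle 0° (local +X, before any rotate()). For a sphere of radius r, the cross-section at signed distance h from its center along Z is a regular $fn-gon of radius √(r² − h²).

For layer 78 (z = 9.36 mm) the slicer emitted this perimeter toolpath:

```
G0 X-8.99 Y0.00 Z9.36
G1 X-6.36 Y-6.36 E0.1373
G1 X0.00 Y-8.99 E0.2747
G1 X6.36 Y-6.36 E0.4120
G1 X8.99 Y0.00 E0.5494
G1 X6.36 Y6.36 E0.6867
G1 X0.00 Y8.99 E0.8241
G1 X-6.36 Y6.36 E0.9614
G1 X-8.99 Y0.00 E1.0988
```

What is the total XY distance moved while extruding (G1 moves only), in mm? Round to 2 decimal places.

Sum the Euclidean lengths of each G1 segment: total = 55.06 mm.

55.06 mm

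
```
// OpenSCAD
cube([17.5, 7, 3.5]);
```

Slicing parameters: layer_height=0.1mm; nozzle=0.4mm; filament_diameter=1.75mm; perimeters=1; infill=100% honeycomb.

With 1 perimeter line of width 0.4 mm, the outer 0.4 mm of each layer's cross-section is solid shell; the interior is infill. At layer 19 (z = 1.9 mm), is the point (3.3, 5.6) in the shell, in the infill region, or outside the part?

At z = 1.9 mm: the cube (footprint 17.5×7) is included at this height. Overall, the cross-section is a single solid region. The nearest boundary edge runs (17.50, 7.00)→(0.00, 7.00); distance from the point to it = 1.40 mm. The point is inside the cross-section and 1.40 mm from the nearest boundary — more than the 0.4 mm shell width (1 × 0.4), so it's in the infill interior.

infill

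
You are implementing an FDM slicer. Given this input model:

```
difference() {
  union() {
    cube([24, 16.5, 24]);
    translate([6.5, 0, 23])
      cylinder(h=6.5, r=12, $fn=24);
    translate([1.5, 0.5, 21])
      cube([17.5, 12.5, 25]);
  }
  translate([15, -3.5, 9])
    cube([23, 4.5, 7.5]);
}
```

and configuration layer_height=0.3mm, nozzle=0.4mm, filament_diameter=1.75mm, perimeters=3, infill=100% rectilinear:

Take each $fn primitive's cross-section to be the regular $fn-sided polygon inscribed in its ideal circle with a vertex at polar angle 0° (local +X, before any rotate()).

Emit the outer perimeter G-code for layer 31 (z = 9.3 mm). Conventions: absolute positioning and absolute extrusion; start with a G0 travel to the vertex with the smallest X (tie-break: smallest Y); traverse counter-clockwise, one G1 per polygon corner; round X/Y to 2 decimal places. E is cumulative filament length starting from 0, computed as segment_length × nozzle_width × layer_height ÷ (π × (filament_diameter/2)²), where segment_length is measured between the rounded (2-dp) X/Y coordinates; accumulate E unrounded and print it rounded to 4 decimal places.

At z = 9.3 mm: the 24×16.5 cube contributes its full rectangle; the cylinder at (6.5, 0) is absent (z outside [23, 29.5]); the cube at (1.5, 0.5) is absent (z outside [21, 46]); Merging all regions: only the 24×16.5 cube is present, so the union is just that shape — 1 connected region; the cube at (15, -3.5) is present — its section is the full 23×4.5 rectangle; Subtracting the remaining from the first: starting from that combined region, the 23×4.5 cube at (15, -3.5) partially overlaps it — only the 9.00 mm² overlap (of its 103.50 mm²) is removed, clipping the outline — 1 connected region. The outline is a single polygon with 6 vertices. Extrusion per mm of travel: 0.4 × 0.3 / (π × 0.875²) = 0.049890. Accumulating E over each segment gives final E = 4.0411.

G0 X0.00 Y0.00 Z9.30
G1 X15.00 Y0.00 E0.7484
G1 X15.00 Y1.00 E0.7982
G1 X24.00 Y1.00 E1.2473
G1 X24.00 Y16.50 E2.0206
G1 X0.00 Y16.50 E3.2179
G1 X0.00 Y0.00 E4.0411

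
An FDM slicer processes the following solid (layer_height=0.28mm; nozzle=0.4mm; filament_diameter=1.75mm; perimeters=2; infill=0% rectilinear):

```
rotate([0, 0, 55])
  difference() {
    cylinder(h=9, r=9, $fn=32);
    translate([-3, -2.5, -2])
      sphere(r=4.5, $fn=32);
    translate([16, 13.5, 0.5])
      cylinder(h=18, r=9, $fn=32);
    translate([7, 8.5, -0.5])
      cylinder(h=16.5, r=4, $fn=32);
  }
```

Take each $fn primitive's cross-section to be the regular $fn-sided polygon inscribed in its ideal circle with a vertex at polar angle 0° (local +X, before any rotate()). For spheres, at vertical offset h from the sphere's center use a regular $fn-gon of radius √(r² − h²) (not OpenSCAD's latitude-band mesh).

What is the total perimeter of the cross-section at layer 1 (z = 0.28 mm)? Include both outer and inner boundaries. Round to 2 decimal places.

81.49 mm

At z = 0.28 mm: the r=9 cylinder contributes a regular 32-gon of circumradius 9 (perimeter = 2·32·9.000·sin(180°/32) = 56.46 mm); the sphere at (-3, -2.5): section is a regular 32-gon, circumradius = √(r²−h²) = √(4.5²−2.28²) = 3.880 (perimeter = 2·32·3.880·sin(180°/32) = 24.34 mm); the cylinder at (16, 13.5) is absent (z outside [0.5, 18.5]); the cylinder at (7, 8.5): section is a regular 32-gon, circumradius r=4 (perimeter = 2·32·4.000·sin(180°/32) = 25.09 mm); Taking the first minus the rest: starting from the r=9 cylinder, the r=4.5 sphere at (-3, -2.5) lies wholly inside it (removes its full 46.98 mm² and its 24.34 mm outline becomes a hole wall); the r=4 cylinder at (7, 8.5) partially overlaps it — only the 8.17 mm² overlap (of its 49.94 mm²) is removed, clipping the outline — boundary (outer + 1 inner loop) = 81.49 mm; (rotated 55° about Z; rotation is an isometry so areas/perimeters/island counts are preserved). Overall, the cross-section is one region with 1 hole. Total boundary length (outer + inner) = 81.49 mm.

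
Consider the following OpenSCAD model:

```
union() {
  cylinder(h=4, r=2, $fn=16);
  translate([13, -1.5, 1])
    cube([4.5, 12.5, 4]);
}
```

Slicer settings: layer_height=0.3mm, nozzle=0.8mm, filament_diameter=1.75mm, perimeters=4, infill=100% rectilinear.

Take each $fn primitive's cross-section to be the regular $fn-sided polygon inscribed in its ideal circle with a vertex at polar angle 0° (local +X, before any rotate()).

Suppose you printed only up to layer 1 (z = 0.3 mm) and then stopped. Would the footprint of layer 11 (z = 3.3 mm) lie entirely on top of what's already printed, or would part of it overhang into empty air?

part overhangs

Compare the two slices. At z = 0.3: the cylinder: section is a regular 16-gon, circumradius r=2 (area = (16/2)·2.000²·sin(360°/16) = 12.25 mm²); the cube at (13, -1.5) does not reach this height (z outside [1, 5]); Combining (union): only the r=2 cylinder is present, so the union is just that shape — area = 12.25 mm². At z = 3.3: the cylinder: section is a regular 16-gon, circumradius r=2 (area = (16/2)·2.000²·sin(360°/16) = 12.25 mm²); the cube at (13, -1.5) is present — its section is the full 4.5×12.5 rectangle (area 56.25 mm²); Merging all regions: the 2 present regions are separate (no shared area or edge), so areas and boundary lengths simply add and each stays a separate island — area = 68.50 mm². Checking containment: at z = 3.3 the cross-section extends beyond the z = 0.3 cross-section by about 56.25 mm².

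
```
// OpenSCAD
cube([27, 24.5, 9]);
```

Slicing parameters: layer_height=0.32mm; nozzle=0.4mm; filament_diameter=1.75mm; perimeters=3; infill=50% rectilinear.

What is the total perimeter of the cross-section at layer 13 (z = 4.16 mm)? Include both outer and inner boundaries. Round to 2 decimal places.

At z = 4.16 mm: the 27×24.5 cube contributes its full rectangle (perimeter 103.00 mm). Overall, the cross-section is a single solid region. Total boundary length (outer) = 103.00 mm.

103.00 mm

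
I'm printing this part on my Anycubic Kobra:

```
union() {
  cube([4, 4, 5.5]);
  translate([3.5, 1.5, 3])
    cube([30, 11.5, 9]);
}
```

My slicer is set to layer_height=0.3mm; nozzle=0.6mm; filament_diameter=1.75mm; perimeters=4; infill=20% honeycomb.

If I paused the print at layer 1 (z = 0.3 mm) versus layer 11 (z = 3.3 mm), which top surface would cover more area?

layer 11 (z = 3.3 mm)

Layer 1 (z = 0.3): the cube (footprint 4×4) is included at this height (area 16.00 mm²); the cube at (3.5, 1.5) is absent (z outside [3, 12]); Combining (union): only the 4×4 cube is present, so the union is just that shape — area = 16.00 mm². So its area = 16.00 mm². Layer 11 (z = 3.3): the cube is present — its section is the full 4×4 rectangle (area 16.00 mm²); the cube at (3.5, 1.5) is present — its section is the full 30×11.5 rectangle (area 345.00 mm²); Taking the union: the regions partially overlap — summed areas 361.00 mm² minus the doubly-counted overlap 1.25 mm² gives 359.75 mm² — area = 359.75 mm². So its area = 359.75 mm². Layer 11 is larger (359.75 vs 16.00 mm²).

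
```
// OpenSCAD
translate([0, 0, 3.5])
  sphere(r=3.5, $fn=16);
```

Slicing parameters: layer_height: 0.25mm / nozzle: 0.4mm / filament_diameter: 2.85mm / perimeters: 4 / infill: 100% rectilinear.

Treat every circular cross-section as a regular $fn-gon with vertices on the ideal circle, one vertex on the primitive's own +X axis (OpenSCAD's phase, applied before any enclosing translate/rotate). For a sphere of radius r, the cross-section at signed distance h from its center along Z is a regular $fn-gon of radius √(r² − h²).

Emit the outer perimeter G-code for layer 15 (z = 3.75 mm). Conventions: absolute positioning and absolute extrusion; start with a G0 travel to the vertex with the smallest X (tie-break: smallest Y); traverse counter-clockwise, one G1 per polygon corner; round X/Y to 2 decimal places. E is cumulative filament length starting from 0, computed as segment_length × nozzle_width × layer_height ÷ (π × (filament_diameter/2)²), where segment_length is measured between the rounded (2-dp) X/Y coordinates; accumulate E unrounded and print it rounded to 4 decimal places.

At z = 3.75 mm: the r=3.5 sphere contributes a regular 16-gon of circumradius √(3.5²−0.25²) = 3.491. The outline is a single polygon with 16 vertices. Extrusion per mm of travel: 0.4 × 0.25 / (π × 1.425²) = 0.015675. Accumulating E over each segment gives final E = 0.3419.

G0 X-3.49 Y0.00 Z3.75
G1 X-3.23 Y-1.34 E0.0214
G1 X-2.47 Y-2.47 E0.0427
G1 X-1.34 Y-3.23 E0.0641
G1 X0.00 Y-3.49 E0.0855
G1 X1.34 Y-3.23 E0.1069
G1 X2.47 Y-2.47 E0.1282
G1 X3.23 Y-1.34 E0.1496
G1 X3.49 Y0.00 E0.1710
G1 X3.23 Y1.34 E0.1924
G1 X2.47 Y2.47 E0.2137
G1 X1.34 Y3.23 E0.2351
G1 X0.00 Y3.49 E0.2565
G1 X-1.34 Y3.23 E0.2779
G1 X-2.47 Y2.47 E0.2992
G1 X-3.23 Y1.34 E0.3206
G1 X-3.49 Y0.00 E0.3419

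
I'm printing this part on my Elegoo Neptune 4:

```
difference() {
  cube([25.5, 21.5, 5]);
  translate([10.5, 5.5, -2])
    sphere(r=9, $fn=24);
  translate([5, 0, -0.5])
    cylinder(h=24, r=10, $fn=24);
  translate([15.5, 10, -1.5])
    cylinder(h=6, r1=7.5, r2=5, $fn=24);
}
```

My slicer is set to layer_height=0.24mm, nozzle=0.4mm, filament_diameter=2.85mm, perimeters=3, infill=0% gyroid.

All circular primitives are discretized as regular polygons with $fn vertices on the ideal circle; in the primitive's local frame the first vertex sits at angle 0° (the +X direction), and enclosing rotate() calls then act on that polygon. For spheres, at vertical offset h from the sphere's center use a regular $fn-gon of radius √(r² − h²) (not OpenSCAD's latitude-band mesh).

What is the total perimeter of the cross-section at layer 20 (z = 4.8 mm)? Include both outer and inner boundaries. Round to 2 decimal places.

96.63 mm

At z = 4.8 mm: the cube is present — its section is the full 25.5×21.5 rectangle (perimeter 94.00 mm); the r=9 sphere at (10.5, 5.5) contributes a regular 24-gon of circumradius √(9²−6.8²) = 5.896 (perimeter = 2·24·5.896·sin(180°/24) = 36.94 mm); the cylinder at (5, 0): section is a regular 24-gon, circumradius r=10 (perimeter = 2·24·10.000·sin(180°/24) = 62.65 mm); the cone at (15.5, 10) is absent (z outside [-1.5, 4.5]); Subtracting the remaining from the first: starting from the 25.5×21.5 cube, the r=9 sphere at (10.5, 5.5) partially overlaps it — only the 106.97 mm² overlap (of its 107.96 mm²) is removed, clipping the outline; the r=10 cylinder at (5, 0) partially overlaps it — only the 53.95 mm² overlap (of its 310.58 mm²) is removed, clipping the outline — boundary = 96.63 mm. Overall, the cross-section is a single solid region. Total boundary length (outer) = 96.63 mm.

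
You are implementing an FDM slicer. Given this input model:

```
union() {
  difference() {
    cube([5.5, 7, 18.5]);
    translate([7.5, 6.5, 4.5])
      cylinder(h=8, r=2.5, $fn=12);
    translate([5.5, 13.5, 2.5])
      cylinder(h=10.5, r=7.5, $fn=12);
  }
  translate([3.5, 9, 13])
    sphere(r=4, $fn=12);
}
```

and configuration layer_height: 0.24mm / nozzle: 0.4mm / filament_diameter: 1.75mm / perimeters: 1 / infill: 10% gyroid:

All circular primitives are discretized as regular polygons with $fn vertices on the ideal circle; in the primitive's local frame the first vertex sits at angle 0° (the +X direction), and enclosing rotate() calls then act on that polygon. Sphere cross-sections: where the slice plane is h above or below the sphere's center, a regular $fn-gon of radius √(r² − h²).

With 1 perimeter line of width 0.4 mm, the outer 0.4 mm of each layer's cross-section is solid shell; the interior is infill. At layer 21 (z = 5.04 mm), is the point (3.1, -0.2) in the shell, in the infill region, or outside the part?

At z = 5.04 mm: the cube (footprint 5.5×7) is included at this height; the cylinder at (7.5, 6.5): section is a regular 12-gon, circumradius r=2.5; the r=7.5 cylinder at (5.5, 13.5) gives a regular 12-gon of circumradius 7.5 (constant along its height); Subtracting the remaining from the first: starting from the 5.5×7 cube, the r=2.5 cylinder at (7.5, 6.5) partially overlaps it — only the 0.65 mm² overlap (of its 18.75 mm²) is removed, clipping the outline; the r=7.5 cylinder at (5.5, 13.5) partially overlaps it — only the 1.45 mm² overlap (of its 168.75 mm²) is removed, clipping the outline — 1 connected region; the sphere at (3.5, 9) is not intersected at this z (|z−center|=7.960 > r=4); Merging all regions: only the result so far is present, so the union is just that shape — 1 connected region. Overall, the cross-section is a single solid region. The nearest boundary edge runs (5.50, 0.00)→(0.00, 0.00); distance from the point to it = 0.20 mm. The point is not inside any of the regions above, so it lies outside the cross-section (0.20 mm from the nearest boundary).

outside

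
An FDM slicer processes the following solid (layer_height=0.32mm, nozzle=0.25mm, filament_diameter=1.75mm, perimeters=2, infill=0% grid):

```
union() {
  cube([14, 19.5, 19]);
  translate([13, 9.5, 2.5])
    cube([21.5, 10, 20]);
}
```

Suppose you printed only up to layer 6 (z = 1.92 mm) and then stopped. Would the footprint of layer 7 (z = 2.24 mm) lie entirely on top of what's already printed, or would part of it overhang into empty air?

Compare the two slices. At z = 1.92: the cube (footprint 14×19.5) is included at this height (area 273.00 mm²); the cube at (13, 9.5) is not intersected at this z (z outside [2.5, 22.5]); Merging all regions: only the 14×19.5 cube is present, so the union is just that shape — area = 273.00 mm². At z = 2.24: the 14×19.5 cube contributes its full rectangle (area 273.00 mm²); the cube at (13, 9.5) is absent (z outside [2.5, 22.5]); Taking the union: only the 14×19.5 cube is present, so the union is just that shape — area = 273.00 mm². Checking containment: the cross-section at z = 2.24 is a subset of the cross-section at z = 1.92.

entirely on top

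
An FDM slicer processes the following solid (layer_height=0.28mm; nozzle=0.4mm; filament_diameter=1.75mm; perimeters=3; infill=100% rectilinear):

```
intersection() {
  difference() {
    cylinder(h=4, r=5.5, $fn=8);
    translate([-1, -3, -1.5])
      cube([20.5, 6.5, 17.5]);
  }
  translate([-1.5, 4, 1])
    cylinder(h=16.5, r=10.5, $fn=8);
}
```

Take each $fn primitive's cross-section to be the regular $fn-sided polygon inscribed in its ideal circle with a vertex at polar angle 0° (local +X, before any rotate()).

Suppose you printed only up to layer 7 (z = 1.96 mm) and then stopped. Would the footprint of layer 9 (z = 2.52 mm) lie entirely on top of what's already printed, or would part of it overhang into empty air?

Compare the two slices. At z = 1.96: the r=5.5 cylinder gives a regular 8-gon of circumradius 5.5 (constant along its height) (area = (8/2)·5.500²·sin(360°/8) = 85.56 mm²); the cube at (-1, -3) is present — its section is the full 20.5×6.5 rectangle (area 133.25 mm²); After the difference (first − rest): starting from the r=5.5 cylinder (85.56 mm²), the 20.5×6.5 cube at (-1, -3) partially overlaps it — only the 37.85 mm² overlap (of its 133.25 mm²) is removed, clipping the outline — area = 47.71 mm²; the r=10.5 cylinder at (-1.5, 4) contributes a regular 8-gon of circumradius 10.5 (area = (8/2)·10.500²·sin(360°/8) = 311.83 mm²); Taking the intersection: that combined region lies inside the r=10.5 cylinder at (-1.5, 4), so it is kept whole — area = 47.71 mm². At z = 2.52: the r=5.5 cylinder contributes a regular 8-gon of circumradius 5.5 (area = (8/2)·5.500²·sin(360°/8) = 85.56 mm²); the cube at (-1, -3) is present — its section is the full 20.5×6.5 rectangle (area 133.25 mm²); Taking the first minus the rest: starting from the r=5.5 cylinder (85.56 mm²), the 20.5×6.5 cube at (-1, -3) partially overlaps it — only the 37.85 mm² overlap (of its 133.25 mm²) is removed, clipping the outline — area = 47.71 mm²; the r=10.5 cylinder at (-1.5, 4) contributes a regular 8-gon of circumradius 10.5 (area = (8/2)·10.500²·sin(360°/8) = 311.83 mm²); Taking the intersection: the result so far lies inside the r=10.5 cylinder at (-1.5, 4), so it is kept whole — area = 47.71 mm². Checking containment: the cross-section at z = 2.52 is a subset of the cross-section at z = 1.96.

entirely on top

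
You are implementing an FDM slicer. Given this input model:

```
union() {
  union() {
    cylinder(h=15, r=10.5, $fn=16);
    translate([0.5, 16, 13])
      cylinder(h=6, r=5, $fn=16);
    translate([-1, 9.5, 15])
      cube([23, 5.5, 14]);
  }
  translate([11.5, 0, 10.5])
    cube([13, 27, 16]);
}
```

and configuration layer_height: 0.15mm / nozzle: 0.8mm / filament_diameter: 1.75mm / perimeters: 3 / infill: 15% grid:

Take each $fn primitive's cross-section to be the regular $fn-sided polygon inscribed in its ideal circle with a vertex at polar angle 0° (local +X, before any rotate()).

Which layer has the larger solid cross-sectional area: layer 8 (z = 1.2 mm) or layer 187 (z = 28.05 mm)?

layer 8 (z = 1.2 mm)

Layer 8 (z = 1.2): the cylinder: section is a regular 16-gon, circumradius r=10.5 (area = (16/2)·10.500²·sin(360°/16) = 337.53 mm²); the cylinder at (0.5, 16) is not intersected at this z (z outside [13, 19]); the cube at (-1, 9.5) is not intersected at this z (z outside [15, 29]); Taking the union: only the r=10.5 cylinder is present, so the union is just that shape — area = 337.53 mm²; the cube at (11.5, 0) is not intersected at this z (z outside [10.5, 26.5]); Merging all regions: only that combined region is present, so the union is just that shape — area = 337.53 mm². So its area = 337.53 mm². Layer 187 (z = 28.05): the cylinder does not reach this height (z outside [0, 15]); the cylinder at (0.5, 16) is absent (z outside [13, 19]); the 23×5.5 cube at (-1, 9.5) contributes its full rectangle (area 126.50 mm²); Combining (union): only the 23×5.5 cube at (-1, 9.5) is present, so the union is just that shape — area = 126.50 mm²; the cube at (11.5, 0) does not reach this height (z outside [10.5, 26.5]); Merging all regions: only the result so far is present, so the union is just that shape — area = 126.50 mm². So its area = 126.50 mm². Layer 8 is larger (337.53 vs 126.50 mm²).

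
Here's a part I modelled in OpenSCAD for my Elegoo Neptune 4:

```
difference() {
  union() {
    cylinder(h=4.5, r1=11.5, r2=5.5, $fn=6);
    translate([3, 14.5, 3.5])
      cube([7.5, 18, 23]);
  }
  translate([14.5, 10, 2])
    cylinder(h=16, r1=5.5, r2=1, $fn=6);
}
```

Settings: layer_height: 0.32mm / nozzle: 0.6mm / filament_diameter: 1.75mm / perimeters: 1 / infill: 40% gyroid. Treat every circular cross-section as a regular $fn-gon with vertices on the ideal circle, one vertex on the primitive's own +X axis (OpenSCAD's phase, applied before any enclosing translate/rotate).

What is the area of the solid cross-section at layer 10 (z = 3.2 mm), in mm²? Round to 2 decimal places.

135.93 mm²

At z = 3.2 mm: the cone: at t=0.711 of its height the radius interpolates to r₁+(r₂−r₁)t = 7.233, giving a regular 6-gon of that circumradius (area = (6/2)·7.233²·sin(360°/6) = 135.93 mm²); the cube at (3, 14.5) is not intersected at this z (z outside [3.5, 26.5]); Combining (union): only the cone is present, so the union is just that shape — area = 135.93 mm²; the cone at (14.5, 10) contributes a regular 6-gon of circumradius 5.162 (interpolated between r1=5.5 and r2=1 at t=0.075) (area = (6/2)·5.162²·sin(360°/6) = 69.24 mm²); After the difference (first − rest): starting from the result so far (135.93 mm²), the cone at (14.5, 10) misses the remaining region (no effect) — area = 135.93 mm². Overall, the cross-section is a single solid region. Net area = 135.93 mm².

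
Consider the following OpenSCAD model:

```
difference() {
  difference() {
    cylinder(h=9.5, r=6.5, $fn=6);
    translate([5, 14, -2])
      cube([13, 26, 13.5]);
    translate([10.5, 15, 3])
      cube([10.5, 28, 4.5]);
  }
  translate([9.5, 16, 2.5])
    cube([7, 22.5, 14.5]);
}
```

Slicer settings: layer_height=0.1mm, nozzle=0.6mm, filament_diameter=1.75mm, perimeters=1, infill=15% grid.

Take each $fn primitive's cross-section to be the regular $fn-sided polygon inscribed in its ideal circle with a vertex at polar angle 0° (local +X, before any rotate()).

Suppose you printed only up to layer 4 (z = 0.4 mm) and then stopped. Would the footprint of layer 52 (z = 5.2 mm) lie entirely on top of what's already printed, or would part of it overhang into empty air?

Compare the two slices. At z = 0.4: the r=6.5 cylinder gives a regular 6-gon of circumradius 6.5 (constant along its height) (area = (6/2)·6.500²·sin(360°/6) = 109.77 mm²); the cube at (5, 14) (footprint 13×26) is included at this height (area 338.00 mm²); the cube at (10.5, 15) is not intersected at this z (z outside [3, 7.5]); Subtracting the remaining from the first: starting from the r=6.5 cylinder (109.77 mm²), the 13×26 cube at (5, 14) misses the remaining region (no effect) — area = 109.77 mm²; the cube at (9.5, 16) is not intersected at this z (z outside [2.5, 17]); Taking the first minus the rest: none of the subtracted shapes is present at this height, so the result so far is unchanged — area = 109.77 mm². At z = 5.2: the r=6.5 cylinder gives a regular 6-gon of circumradius 6.5 (constant along its height) (area = (6/2)·6.500²·sin(360°/6) = 109.77 mm²); the cube at (5, 14) (footprint 13×26) is included at this height (area 338.00 mm²); the cube at (10.5, 15) is present — its section is the full 10.5×28 rectangle (area 294.00 mm²); After the difference (first − rest): starting from the r=6.5 cylinder (109.77 mm²), the 13×26 cube at (5, 14) misses the remaining region (no effect); the 10.5×28 cube at (10.5, 15) misses the remaining region (no effect) — area = 109.77 mm²; the cube at (9.5, 16) is present — its section is the full 7×22.5 rectangle (area 157.50 mm²); Subtracting the remaining from the first: starting from the result so far (109.77 mm²), the 7×22.5 cube at (9.5, 16) misses the remaining region (no effect) — area = 109.77 mm². Checking containment: the cross-section at z = 5.2 is a subset of the cross-section at z = 0.4.

entirely on top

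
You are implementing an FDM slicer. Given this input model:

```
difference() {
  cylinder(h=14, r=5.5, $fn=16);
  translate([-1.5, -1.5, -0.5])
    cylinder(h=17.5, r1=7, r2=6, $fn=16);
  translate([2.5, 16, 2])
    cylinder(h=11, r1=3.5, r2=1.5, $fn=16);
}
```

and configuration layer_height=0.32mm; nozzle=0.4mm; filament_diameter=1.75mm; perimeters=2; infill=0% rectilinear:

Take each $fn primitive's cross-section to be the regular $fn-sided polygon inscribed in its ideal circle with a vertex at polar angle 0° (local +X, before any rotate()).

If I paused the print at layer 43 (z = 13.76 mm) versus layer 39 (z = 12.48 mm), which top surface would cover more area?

layer 43 (z = 13.76 mm)

Layer 43 (z = 13.76): the cylinder: section is a regular 16-gon, circumradius r=5.5 (area = (16/2)·5.500²·sin(360°/16) = 92.61 mm²); the cone at (-1.5, -1.5) contributes a regular 16-gon of circumradius 6.185 (interpolated between r1=7 and r2=6 at t=0.815) (area = (16/2)·6.185²·sin(360°/16) = 117.12 mm²); the cone at (2.5, 16) is absent (z outside [2, 13]); Taking the first minus the rest: starting from the r=5.5 cylinder (92.61 mm²), the cone at (-1.5, -1.5) partially overlaps it — only the 79.24 mm² overlap (of its 117.12 mm²) is removed, clipping the outline — area = 13.37 mm². So its area = 13.37 mm². Layer 39 (z = 12.48): the r=5.5 cylinder gives a regular 16-gon of circumradius 5.5 (constant along its height) (area = (16/2)·5.500²·sin(360°/16) = 92.61 mm²); the cone at (-1.5, -1.5) contributes a regular 16-gon of circumradius 6.258 (interpolated between r1=7 and r2=6 at t=0.742) (area = (16/2)·6.258²·sin(360°/16) = 119.91 mm²); the cone at (2.5, 16): at t=0.953 of its height the radius interpolates to r₁+(r₂−r₁)t = 1.595, giving a regular 16-gon of that circumradius (area = (16/2)·1.595²·sin(360°/16) = 7.78 mm²); After the difference (first − rest): starting from the r=5.5 cylinder (92.61 mm²), the cone at (-1.5, -1.5) partially overlaps it — only the 80.18 mm² overlap (of its 119.91 mm²) is removed, clipping the outline; the cone at (2.5, 16) misses the remaining region (no effect) — area = 12.43 mm². So its area = 12.43 mm². Layer 43 is larger (13.37 vs 12.43 mm²).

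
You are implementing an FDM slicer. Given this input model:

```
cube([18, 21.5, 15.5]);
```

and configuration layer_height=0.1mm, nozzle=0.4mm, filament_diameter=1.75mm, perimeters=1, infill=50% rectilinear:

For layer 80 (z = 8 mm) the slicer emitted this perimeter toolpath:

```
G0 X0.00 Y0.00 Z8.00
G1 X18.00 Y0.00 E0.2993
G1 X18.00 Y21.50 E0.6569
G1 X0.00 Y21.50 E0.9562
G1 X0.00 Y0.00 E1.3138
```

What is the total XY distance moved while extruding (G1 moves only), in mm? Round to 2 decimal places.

Sum the Euclidean lengths of each G1 segment: total = 79.00 mm.

79.00 mm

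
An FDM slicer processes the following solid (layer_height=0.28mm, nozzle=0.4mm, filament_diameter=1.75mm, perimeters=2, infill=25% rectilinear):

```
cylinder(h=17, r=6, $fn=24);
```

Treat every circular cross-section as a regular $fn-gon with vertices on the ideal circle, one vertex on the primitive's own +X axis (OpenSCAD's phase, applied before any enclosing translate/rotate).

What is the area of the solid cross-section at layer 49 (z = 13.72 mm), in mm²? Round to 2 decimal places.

At z = 13.72 mm: the r=6 cylinder gives a regular 24-gon of circumradius 6 (constant along its height) (area = (24/2)·6.000²·sin(360°/24) = 111.81 mm²). Overall, the cross-section is a single solid region. Net area = 111.81 mm².

111.81 mm²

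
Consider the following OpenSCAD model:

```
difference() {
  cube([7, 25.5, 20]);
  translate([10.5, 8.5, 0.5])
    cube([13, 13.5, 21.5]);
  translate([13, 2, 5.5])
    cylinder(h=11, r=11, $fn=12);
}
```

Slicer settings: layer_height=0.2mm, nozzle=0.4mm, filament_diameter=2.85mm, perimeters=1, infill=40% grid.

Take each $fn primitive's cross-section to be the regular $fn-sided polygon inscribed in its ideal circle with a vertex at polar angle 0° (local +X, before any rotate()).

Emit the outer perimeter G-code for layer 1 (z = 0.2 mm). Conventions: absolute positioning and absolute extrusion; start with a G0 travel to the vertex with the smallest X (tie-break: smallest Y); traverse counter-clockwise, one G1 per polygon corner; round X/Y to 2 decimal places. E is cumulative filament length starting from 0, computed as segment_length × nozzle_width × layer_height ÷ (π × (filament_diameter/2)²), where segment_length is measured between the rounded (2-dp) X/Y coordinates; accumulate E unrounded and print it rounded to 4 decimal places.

At z = 0.2 mm: the 7×25.5 cube contributes its full rectangle; the cube at (10.5, 8.5) does not reach this height (z outside [0.5, 22]); the cylinder at (13, 2) is absent (z outside [5.5, 16.5]); Taking the first minus the rest: none of the subtracted shapes is present at this height, so the 7×25.5 cube is unchanged — 1 connected region. The outline is a single polygon with 4 vertices. Extrusion per mm of travel: 0.4 × 0.2 / (π × 1.425²) = 0.012540. Accumulating E over each segment gives final E = 0.8151.

G0 X0.00 Y0.00 Z0.20
G1 X7.00 Y0.00 E0.0878
G1 X7.00 Y25.50 E0.4076
G1 X0.00 Y25.50 E0.4953
G1 X0.00 Y0.00 E0.8151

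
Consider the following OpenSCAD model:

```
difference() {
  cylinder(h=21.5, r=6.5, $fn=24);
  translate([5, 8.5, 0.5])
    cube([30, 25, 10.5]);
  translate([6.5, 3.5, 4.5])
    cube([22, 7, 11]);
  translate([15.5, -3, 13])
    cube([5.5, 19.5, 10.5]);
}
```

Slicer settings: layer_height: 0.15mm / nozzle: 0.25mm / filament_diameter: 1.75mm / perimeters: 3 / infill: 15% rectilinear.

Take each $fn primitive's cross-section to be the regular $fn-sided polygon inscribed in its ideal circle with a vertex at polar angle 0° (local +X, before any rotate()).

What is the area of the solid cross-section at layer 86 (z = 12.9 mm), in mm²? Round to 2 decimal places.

At z = 12.9 mm: the r=6.5 cylinder gives a regular 24-gon of circumradius 6.5 (constant along its height) (area = (24/2)·6.500²·sin(360°/24) = 131.22 mm²); the cube at (5, 8.5) does not reach this height (z outside [0.5, 11]); the cube at (6.5, 3.5) (footprint 22×7) is included at this height (area 154.00 mm²); the cube at (15.5, -3) is not intersected at this z (z outside [13, 23.5]); After the difference (first − rest): starting from the r=6.5 cylinder (131.22 mm²), the 22×7 cube at (6.5, 3.5) misses the remaining region (no effect) — area = 131.22 mm². Overall, the cross-section is a single solid region. Net area = 131.22 mm².

131.22 mm²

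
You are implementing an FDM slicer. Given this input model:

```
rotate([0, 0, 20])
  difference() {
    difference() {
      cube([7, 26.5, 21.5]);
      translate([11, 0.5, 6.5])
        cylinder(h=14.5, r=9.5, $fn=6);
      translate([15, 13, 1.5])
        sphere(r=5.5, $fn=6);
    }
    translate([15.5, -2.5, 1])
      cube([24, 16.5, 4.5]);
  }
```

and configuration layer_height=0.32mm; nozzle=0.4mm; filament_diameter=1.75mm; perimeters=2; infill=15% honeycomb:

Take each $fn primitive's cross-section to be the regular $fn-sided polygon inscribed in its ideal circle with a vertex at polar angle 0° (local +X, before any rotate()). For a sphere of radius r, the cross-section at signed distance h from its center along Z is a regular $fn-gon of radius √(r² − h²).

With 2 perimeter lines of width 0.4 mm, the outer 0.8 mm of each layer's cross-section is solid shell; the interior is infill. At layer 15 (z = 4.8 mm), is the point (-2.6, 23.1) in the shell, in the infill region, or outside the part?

infill

At z = 4.8 mm: the cube is present — its section is the full 7×26.5 rectangle; the cylinder at (11, 0.5) is absent (z outside [6.5, 21]); the r=5.5 sphere at (15, 13) slices to a regular 6-gon of circumradius 4.400 (√(r²−h²) with h=3.3 from center); Subtracting the remaining from the first: starting from the 7×26.5 cube, the r=5.5 sphere at (15, 13) misses the remaining region (no effect) — 1 connected region; the cube at (15.5, -2.5) is present — its section is the full 24×16.5 rectangle; Subtracting the remaining from the first: starting from the result so far, the 24×16.5 cube at (15.5, -2.5) misses the remaining region (no effect) — 1 connected region; (rotated 20° about Z; rotation is an isometry so areas/perimeters/island counts are preserved). Overall, the cross-section is a single solid region. Undo the 20° rotation: the query point maps to (5.457, 22.596) in the un-rotated model frame. The nearest boundary edge runs (7.00, 26.50)→(7.00, 0.00); distance from the point to it = 1.54 mm. The point is inside the cross-section and 1.54 mm from the nearest boundary — more than the 0.8 mm shell width (2 × 0.4), so it's in the infill interior.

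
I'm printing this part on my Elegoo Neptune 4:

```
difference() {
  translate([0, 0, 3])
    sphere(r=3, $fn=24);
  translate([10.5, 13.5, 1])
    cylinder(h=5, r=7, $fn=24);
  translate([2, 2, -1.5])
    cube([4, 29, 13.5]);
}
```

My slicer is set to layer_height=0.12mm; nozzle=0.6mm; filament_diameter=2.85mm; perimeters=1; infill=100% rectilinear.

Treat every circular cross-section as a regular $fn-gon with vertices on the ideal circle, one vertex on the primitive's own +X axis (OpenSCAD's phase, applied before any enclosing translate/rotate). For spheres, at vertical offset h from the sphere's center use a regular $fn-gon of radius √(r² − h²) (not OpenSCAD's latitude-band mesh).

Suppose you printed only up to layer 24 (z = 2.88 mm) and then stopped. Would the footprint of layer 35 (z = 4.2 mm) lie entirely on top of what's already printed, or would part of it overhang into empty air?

entirely on top

Compare the two slices. At z = 2.88: the r=3 sphere contributes a regular 24-gon of circumradius √(3²−0.12²) = 2.998 (area = (24/2)·2.998²·sin(360°/24) = 27.91 mm²); the cylinder at (10.5, 13.5): section is a regular 24-gon, circumradius r=7 (area = (24/2)·7.000²·sin(360°/24) = 152.19 mm²); the 4×29 cube at (2, 2) contributes its full rectangle (area 116.00 mm²); Subtracting the remaining from the first: starting from the r=3 sphere (27.91 mm²), the r=7 cylinder at (10.5, 13.5) misses the remaining region (no effect); the 4×29 cube at (2, 2) partially overlaps it — only the 0.03 mm² overlap (of its 116.00 mm²) is removed, clipping the outline — area = 27.88 mm². At z = 4.2: the sphere: section is a regular 24-gon, circumradius = √(r²−h²) = √(3²−1.2²) = 2.750 (area = (24/2)·2.750²·sin(360°/24) = 23.48 mm²); the cylinder at (10.5, 13.5): section is a regular 24-gon, circumradius r=7 (area = (24/2)·7.000²·sin(360°/24) = 152.19 mm²); the cube at (2, 2) is present — its section is the full 4×29 rectangle (area 116.00 mm²); Taking the first minus the rest: starting from the r=3 sphere (23.48 mm²), the r=7 cylinder at (10.5, 13.5) misses the remaining region (no effect); the 4×29 cube at (2, 2) misses the remaining region (no effect) — area = 23.48 mm². Checking containment: the cross-section at z = 4.2 is a subset of the cross-section at z = 2.88.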